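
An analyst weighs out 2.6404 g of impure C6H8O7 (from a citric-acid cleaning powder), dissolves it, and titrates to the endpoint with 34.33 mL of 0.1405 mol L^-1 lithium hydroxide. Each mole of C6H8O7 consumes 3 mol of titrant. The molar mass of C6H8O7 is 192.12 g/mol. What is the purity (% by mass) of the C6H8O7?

n(LiOH) = 0.1405 x 0.03433 = 0.004823 mol.
n(C6H8O7) = 0.004823 / 3 = 0.001608 mol.
mass of C6H8O7 = 0.001608 x 192.12 = 0.3089 g.
% purity = 0.3089 / 2.6404 x 100 = 11.7%.

11.7%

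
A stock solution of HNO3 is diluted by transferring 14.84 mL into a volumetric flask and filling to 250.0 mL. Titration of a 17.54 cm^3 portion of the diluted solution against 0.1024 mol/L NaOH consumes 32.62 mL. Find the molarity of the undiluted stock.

3.21 M

n(NaOH) = 0.1024 x 0.03262 = 0.003340 mol.
n(HNO3) in the aliquot = 0.003340 mol.
[diluted HNO3] = 0.003340 / 0.01754 = 0.1904 M.
Dilution factor = 250.0/14.84 = 16.85, so [stock] = 0.1904 x 16.85 = 3.21 M.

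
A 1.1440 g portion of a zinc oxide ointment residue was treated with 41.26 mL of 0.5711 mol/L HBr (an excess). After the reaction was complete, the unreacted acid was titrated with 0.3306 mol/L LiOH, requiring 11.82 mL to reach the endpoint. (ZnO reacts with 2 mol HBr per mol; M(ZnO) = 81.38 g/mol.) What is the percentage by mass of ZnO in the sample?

69.9%

Total n(HBr) added = 0.5711 x 0.04126 = 0.02356 mol.
n(LiOH) used = 0.3306 x 0.01182 = 0.003908 mol, which equals the excess n(HBr).
So n(HBr) consumed by the sample = 0.02356 - 0.003908 = 0.01966 mol.
n(ZnO) = 0.01966 / 2 = 0.009828 mol.
mass ZnO = 0.009828 x 81.38 = 0.7998 g, so %ZnO = 0.7998/1.1440 x 100 = 69.9%.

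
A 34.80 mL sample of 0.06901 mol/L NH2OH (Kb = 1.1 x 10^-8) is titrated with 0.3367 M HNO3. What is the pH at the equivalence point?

3.64

n(NH2OH) = 0.06901 x 0.03480 = 0.002402 mol; V(HNO3) at equivalence = 0.002402/0.3367 = 0.007133 L.
At equivalence the base is fully converted to NH3OH+; total volume = 0.04193 L, so [NH3OH+] = 0.002402/0.04193 = 0.05727 M.
Ka(NH3OH+) = Kw/Kb = 1.0e-14 / 1.1 x 10^-8 = 9.09e-7.
[H^+] = sqrt(Ka x [NH3OH+]) = sqrt(9.09e-7 x 0.05727) = 0.000228 M.
pH = -log(0.000228) = 3.64.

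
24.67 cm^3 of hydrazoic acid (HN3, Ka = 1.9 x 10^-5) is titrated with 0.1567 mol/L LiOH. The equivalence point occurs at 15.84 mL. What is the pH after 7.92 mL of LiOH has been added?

4.72

7.92 mL is exactly half the equivalence volume (15.84/2), i.e. the half-equivalence point.
There, n(HA) = n(A^-), so pH = pKa = -log(1.9 x 10^-5) = 4.72.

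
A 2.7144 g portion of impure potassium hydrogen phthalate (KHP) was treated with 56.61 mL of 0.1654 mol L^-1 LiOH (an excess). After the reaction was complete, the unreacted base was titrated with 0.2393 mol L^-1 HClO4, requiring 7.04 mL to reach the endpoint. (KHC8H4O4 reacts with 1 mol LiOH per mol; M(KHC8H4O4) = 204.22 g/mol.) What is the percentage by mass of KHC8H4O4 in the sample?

Total n(LiOH) added = 0.1654 x 0.05661 = 0.009363 mol.
n(HClO4) used = 0.2393 x 0.007040 = 0.001685 mol, which equals the excess n(LiOH).
So n(LiOH) consumed by the sample = 0.009363 - 0.001685 = 0.007679 mol.
n(KHC8H4O4) = 0.007679 / 1 = 0.007679 mol.
mass KHC8H4O4 = 0.007679 x 204.22 = 1.568 g, so %KHC8H4O4 = 1.568/2.7144 x 100 = 57.8%.

57.8%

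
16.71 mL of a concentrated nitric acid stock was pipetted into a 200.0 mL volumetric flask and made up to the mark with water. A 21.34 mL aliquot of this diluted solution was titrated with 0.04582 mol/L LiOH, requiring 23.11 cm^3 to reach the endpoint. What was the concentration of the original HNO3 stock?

0.594 M

n(LiOH) = 0.04582 x 0.02311 = 0.001059 mol.
n(HNO3) in the aliquot = 0.001059 mol.
[diluted HNO3] = 0.001059 / 0.02134 = 0.04962 M.
Dilution factor = 200.0/16.71 = 11.97, so [stock] = 0.04962 x 11.97 = 0.594 M.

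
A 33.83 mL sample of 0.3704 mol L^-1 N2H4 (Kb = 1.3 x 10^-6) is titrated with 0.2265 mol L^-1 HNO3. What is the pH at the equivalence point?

n(N2H4) = 0.3704 x 0.03383 = 0.01253 mol; V(HNO3) at equivalence = 0.01253/0.2265 = 0.05532 L.
At equivalence the base is fully converted to N2H5+; total volume = 0.08915 L, so [N2H5+] = 0.01253/0.08915 = 0.1406 M.
Ka(N2H5+) = Kw/Kb = 1.0e-14 / 1.3 x 10^-6 = 7.69e-9.
[H^+] = sqrt(Ka x [N2H5+]) = sqrt(7.69e-9 x 0.1406) = 3.29e-5 M.
pH = -log(3.29e-5) = 4.48.

4.48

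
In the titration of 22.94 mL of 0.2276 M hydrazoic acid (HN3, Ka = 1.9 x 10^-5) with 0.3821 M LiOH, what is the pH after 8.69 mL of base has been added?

Initial n(HN3) = 0.2276 x 0.02294 = 0.005221 mol.
n(LiOH) added = 0.3821 x 0.008690 = 0.003320 mol, converting that many moles of HN3 to N3-.
Remaining n(HN3) = 0.001901 mol; n(N3-) = 0.003320 mol.
By Henderson-Hasselbalch, pH = pKa + log([A^-]/[HA]) = 4.72 + log(0.003320/0.001901) = 4.72 + (+0.24) = 4.96.

4.96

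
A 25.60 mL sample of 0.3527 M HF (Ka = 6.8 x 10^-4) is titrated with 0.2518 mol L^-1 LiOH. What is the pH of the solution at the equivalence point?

n(HF) = 0.3527 x 0.02560 = 0.009029 mol; V(LiOH) at equivalence = 0.009029/0.2518 = 0.03586 L.
At equivalence all the acid is converted to F-; total volume = 0.02560 + 0.03586 = 0.06146 L, so [F-] = 0.009029/0.06146 = 0.1469 M.
Kb = Kw/Ka = 1.0e-14 / 6.8 x 10^-4 = 1.47e-11.
[OH^-] = sqrt(Kb x [F-]) = sqrt(1.47e-11 x 0.1469) = 1.47e-6 M.
pOH = 5.83, so pH = 14.00 - 5.83 = 8.17.

8.17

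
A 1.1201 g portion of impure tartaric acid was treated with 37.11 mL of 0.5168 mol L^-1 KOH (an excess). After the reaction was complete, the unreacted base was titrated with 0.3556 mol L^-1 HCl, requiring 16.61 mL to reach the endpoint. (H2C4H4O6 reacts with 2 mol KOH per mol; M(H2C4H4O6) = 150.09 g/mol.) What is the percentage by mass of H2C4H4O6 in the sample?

Total n(KOH) added = 0.5168 x 0.03711 = 0.01918 mol.
n(HCl) used = 0.3556 x 0.01661 = 0.005907 mol, which equals the excess n(KOH).
So n(KOH) consumed by the sample = 0.01918 - 0.005907 = 0.01327 mol.
n(H2C4H4O6) = 0.01327 / 2 = 0.006636 mol.
mass H2C4H4O6 = 0.006636 x 150.09 = 0.9960 g, so %H2C4H4O6 = 0.9960/1.1201 x 100 = 88.9%.

88.9%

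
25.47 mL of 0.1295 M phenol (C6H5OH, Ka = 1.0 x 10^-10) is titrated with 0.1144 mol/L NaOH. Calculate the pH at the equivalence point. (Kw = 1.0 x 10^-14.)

n(C6H5OH) = 0.1295 x 0.02547 = 0.003298 mol; V(NaOH) at equivalence = 0.003298/0.1144 = 0.02883 L.
At equivalence all the acid is converted to C6H5O-; total volume = 0.02547 + 0.02883 = 0.05430 L, so [C6H5O-] = 0.003298/0.05430 = 0.06074 M.
Kb = Kw/Ka = 1.0e-14 / 1.0 x 10^-10 = 0.000100.
[OH^-] = sqrt(Kb x [C6H5O-]) = sqrt(0.000100 x 0.06074) = 0.00246 M.
pOH = 2.61, so pH = 14.00 - 2.61 = 11.39.

11.39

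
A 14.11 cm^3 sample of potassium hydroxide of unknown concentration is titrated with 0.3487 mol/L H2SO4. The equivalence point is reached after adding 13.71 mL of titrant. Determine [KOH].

0.678 M

n(H2SO4) delivered = 0.3487 x 0.01371 = 0.004781 mol.
The reaction is 2 KOH + 1 H2SO4, so n(KOH) = 0.004781 x 2/1 = 0.009561 mol.
[KOH] = 0.009561 mol / 0.01411 L = 0.678 M.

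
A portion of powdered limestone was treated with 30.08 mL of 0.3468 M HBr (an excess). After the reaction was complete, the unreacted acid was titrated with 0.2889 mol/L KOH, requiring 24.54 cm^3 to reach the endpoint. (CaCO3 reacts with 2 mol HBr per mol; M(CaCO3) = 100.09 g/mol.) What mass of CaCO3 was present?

0.167 g

Total n(HBr) added = 0.3468 x 0.03008 = 0.01043 mol.
n(KOH) used = 0.2889 x 0.02454 = 0.007090 mol, which equals the excess n(HBr).
So n(HBr) consumed by the sample = 0.01043 - 0.007090 = 0.003342 mol.
n(CaCO3) = 0.003342 / 2 = 0.001671 mol.
mass = 0.001671 mol x 100.09 g/mol = 0.167 g.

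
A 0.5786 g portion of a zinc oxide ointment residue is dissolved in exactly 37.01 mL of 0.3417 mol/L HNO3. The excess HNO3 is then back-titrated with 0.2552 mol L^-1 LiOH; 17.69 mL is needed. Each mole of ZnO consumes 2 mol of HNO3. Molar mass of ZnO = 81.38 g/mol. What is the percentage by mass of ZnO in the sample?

57.2%

Total n(HNO3) added = 0.3417 x 0.03701 = 0.01265 mol.
n(LiOH) used = 0.2552 x 0.01769 = 0.004514 mol, which equals the excess n(HNO3).
So n(HNO3) consumed by the sample = 0.01265 - 0.004514 = 0.008132 mol.
n(ZnO) = 0.008132 / 2 = 0.004066 mol.
mass ZnO = 0.004066 x 81.38 = 0.3309 g, so %ZnO = 0.3309/0.5786 x 100 = 57.2%.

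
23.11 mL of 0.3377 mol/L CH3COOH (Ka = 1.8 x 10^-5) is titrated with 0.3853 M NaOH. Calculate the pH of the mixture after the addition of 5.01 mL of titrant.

Initial n(CH3COOH) = 0.3377 x 0.02311 = 0.007804 mol.
n(NaOH) added = 0.3853 x 0.005010 = 0.001930 mol, converting that many moles of CH3COOH to CH3COO-.
Remaining n(CH3COOH) = 0.005874 mol; n(CH3COO-) = 0.001930 mol.
By Henderson-Hasselbalch, pH = pKa + log([A^-]/[HA]) = 4.74 + log(0.001930/0.005874) = 4.74 + (-0.48) = 4.26.

4.26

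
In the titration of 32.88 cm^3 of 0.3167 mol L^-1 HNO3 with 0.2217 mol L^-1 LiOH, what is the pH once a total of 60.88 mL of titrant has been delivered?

n(acid) = 0.3167 x 0.03288 = 0.01041 mol; n(LiOH) added = 0.2217 x 0.06088 = 0.01350 mol.
Base is in excess by 0.01350 - 0.01041 = 0.003084 mol in a total volume of 0.09376 L.
[OH^-] = 0.003084/0.09376 = 0.03289 M, so pOH = 1.48 and pH = 14.00 - 1.48 = 12.52.

12.52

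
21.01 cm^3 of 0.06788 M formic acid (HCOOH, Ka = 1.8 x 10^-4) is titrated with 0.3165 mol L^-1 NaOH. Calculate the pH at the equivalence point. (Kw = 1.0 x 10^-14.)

n(HCOOH) = 0.06788 x 0.02101 = 0.001426 mol; V(NaOH) at equivalence = 0.001426/0.3165 = 0.004506 L.
At equivalence all the acid is converted to HCOO-; total volume = 0.02101 + 0.004506 = 0.02552 L, so [HCOO-] = 0.001426/0.02552 = 0.05589 M.
Kb = Kw/Ka = 1.0e-14 / 1.8 x 10^-4 = 5.56e-11.
[OH^-] = sqrt(Kb x [HCOO-]) = sqrt(5.56e-11 x 0.05589) = 1.76e-6 M.
pOH = 5.75, so pH = 14.00 - 5.75 = 8.25.

8.25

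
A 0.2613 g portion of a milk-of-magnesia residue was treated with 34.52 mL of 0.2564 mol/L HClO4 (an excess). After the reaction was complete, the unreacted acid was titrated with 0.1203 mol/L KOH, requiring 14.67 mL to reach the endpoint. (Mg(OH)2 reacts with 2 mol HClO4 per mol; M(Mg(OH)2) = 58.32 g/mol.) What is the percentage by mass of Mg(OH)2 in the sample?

Total n(HClO4) added = 0.2564 x 0.03452 = 0.008851 mol.
n(KOH) used = 0.1203 x 0.01467 = 0.001765 mol, which equals the excess n(HClO4).
So n(HClO4) consumed by the sample = 0.008851 - 0.001765 = 0.007086 mol.
n(Mg(OH)2) = 0.007086 / 2 = 0.003543 mol.
mass Mg(OH)2 = 0.003543 x 58.32 = 0.2066 g, so %Mg(OH)2 = 0.2066/0.2613 x 100 = 79.1%.

79.1%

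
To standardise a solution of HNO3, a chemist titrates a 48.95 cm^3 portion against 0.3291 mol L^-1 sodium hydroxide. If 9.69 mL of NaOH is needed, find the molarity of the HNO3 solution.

n(NaOH) delivered = 0.3291 x 0.009690 = 0.003189 mol.
For a 1:1 reaction, n(HNO3) = 0.003189 mol.
[HNO3] = 0.003189 mol / 0.04895 L = 0.0651 M.

0.0651 M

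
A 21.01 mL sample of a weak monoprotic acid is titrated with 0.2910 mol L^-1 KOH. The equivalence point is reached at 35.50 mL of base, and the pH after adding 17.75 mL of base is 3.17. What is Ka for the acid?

6.8 x 10^-4

17.75 mL is half of the equivalence volume, so this is the half-equivalence point where [HA] = [A^-].
At half-equivalence pH = pKa, so pKa = 3.17.
Ka = 10^(-3.17) = 6.8 x 10^-4.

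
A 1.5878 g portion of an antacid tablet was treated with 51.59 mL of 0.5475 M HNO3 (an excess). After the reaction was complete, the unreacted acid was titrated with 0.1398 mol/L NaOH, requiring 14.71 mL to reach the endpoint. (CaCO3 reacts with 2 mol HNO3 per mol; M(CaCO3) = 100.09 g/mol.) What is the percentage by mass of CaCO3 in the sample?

82.5%

Total n(HNO3) added = 0.5475 x 0.05159 = 0.02825 mol.
n(NaOH) used = 0.1398 x 0.01471 = 0.002056 mol, which equals the excess n(HNO3).
So n(HNO3) consumed by the sample = 0.02825 - 0.002056 = 0.02619 mol.
n(CaCO3) = 0.02619 / 2 = 0.01309 mol.
mass CaCO3 = 0.01309 x 100.09 = 1.311 g, so %CaCO3 = 1.311/1.5878 x 100 = 82.5%.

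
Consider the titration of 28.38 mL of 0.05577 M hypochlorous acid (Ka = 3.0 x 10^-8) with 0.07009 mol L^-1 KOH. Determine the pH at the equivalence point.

10.01

n(HClO) = 0.05577 x 0.02838 = 0.001583 mol; V(KOH) at equivalence = 0.001583/0.07009 = 0.02258 L.
At equivalence all the acid is converted to ClO-; total volume = 0.02838 + 0.02258 = 0.05096 L, so [ClO-] = 0.001583/0.05096 = 0.03106 M.
Kb = Kw/Ka = 1.0e-14 / 3.0 x 10^-8 = 3.33e-7.
[OH^-] = sqrt(Kb x [ClO-]) = sqrt(3.33e-7 x 0.03106) = 0.000102 M.
pOH = 3.99, so pH = 14.00 - 3.99 = 10.01.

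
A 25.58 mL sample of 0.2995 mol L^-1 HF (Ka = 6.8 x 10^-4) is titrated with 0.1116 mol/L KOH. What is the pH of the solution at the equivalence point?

n(HF) = 0.2995 x 0.02558 = 0.007661 mol; V(KOH) at equivalence = 0.007661/0.1116 = 0.06865 L.
At equivalence all the acid is converted to F-; total volume = 0.02558 + 0.06865 = 0.09423 L, so [F-] = 0.007661/0.09423 = 0.08130 M.
Kb = Kw/Ka = 1.0e-14 / 6.8 x 10^-4 = 1.47e-11.
[OH^-] = sqrt(Kb x [F-]) = sqrt(1.47e-11 x 0.08130) = 1.09e-6 M.
pOH = 5.96, so pH = 14.00 - 5.96 = 8.04.

8.04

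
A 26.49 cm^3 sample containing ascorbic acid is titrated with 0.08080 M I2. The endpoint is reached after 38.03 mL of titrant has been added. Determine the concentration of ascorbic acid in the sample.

n(I2) = 0.08080 x 0.03803 = 0.003073 mol.
From the balanced equation, 1 mol I2 reacts with 1 mol ascorbic acid, so n(ascorbic acid) = 0.003073 x 1/1 = 0.003073 mol.
[ascorbic acid] = 0.003073 / 0.02649 L = 0.116 M.

0.116 M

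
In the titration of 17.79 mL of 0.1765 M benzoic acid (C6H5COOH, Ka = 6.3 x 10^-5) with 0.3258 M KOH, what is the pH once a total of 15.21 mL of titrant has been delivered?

12.74

n(acid) = 0.1765 x 0.01779 = 0.003140 mol; n(KOH) added = 0.3258 x 0.01521 = 0.004955 mol.
Base is in excess by 0.004955 - 0.003140 = 0.001815 mol in a total volume of 0.03300 L.
[OH^-] = 0.001815/0.03300 = 0.05501 M, so pOH = 1.26 and pH = 14.00 - 1.26 = 12.74.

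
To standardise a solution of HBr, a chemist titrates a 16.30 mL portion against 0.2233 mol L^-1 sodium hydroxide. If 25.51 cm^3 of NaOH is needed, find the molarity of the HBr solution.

n(NaOH) delivered = 0.2233 x 0.02551 = 0.005696 mol.
For a 1:1 reaction, n(HBr) = 0.005696 mol.
[HBr] = 0.005696 mol / 0.01630 L = 0.349 M.

0.349 M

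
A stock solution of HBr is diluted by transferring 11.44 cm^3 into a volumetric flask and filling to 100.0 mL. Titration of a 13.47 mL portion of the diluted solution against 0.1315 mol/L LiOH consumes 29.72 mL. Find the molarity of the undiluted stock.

n(LiOH) = 0.1315 x 0.02972 = 0.003908 mol.
n(HBr) in the aliquot = 0.003908 mol.
[diluted HBr] = 0.003908 / 0.01347 = 0.2901 M.
Dilution factor = 100.0/11.44 = 8.741, so [stock] = 0.2901 x 8.741 = 2.54 M.

2.54 M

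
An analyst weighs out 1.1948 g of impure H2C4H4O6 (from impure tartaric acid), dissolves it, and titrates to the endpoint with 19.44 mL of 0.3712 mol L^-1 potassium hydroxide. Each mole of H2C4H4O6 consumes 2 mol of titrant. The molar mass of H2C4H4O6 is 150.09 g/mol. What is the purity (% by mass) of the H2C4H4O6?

45.3%

n(KOH) = 0.3712 x 0.01944 = 0.007216 mol.
n(H2C4H4O6) = 0.007216 / 2 = 0.003608 mol.
mass of H2C4H4O6 = 0.003608 x 150.09 = 0.5415 g.
% purity = 0.5415 / 1.1948 x 100 = 45.3%.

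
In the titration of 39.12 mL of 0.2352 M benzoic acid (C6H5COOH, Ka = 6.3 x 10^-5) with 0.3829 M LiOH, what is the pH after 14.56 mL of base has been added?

4.39

Initial n(C6H5COOH) = 0.2352 x 0.03912 = 0.009201 mol.
n(LiOH) added = 0.3829 x 0.01456 = 0.005575 mol, converting that many moles of C6H5COOH to C6H5COO-.
Remaining n(C6H5COOH) = 0.003626 mol; n(C6H5COO-) = 0.005575 mol.
By Henderson-Hasselbalch, pH = pKa + log([A^-]/[HA]) = 4.20 + log(0.005575/0.003626) = 4.20 + (+0.19) = 4.39.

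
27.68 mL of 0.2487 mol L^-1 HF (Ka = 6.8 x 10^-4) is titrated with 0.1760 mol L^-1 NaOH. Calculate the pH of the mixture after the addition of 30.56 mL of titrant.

3.72

Initial n(HF) = 0.2487 x 0.02768 = 0.006884 mol.
n(NaOH) added = 0.1760 x 0.03056 = 0.005379 mol, converting that many moles of HF to F-.
Remaining n(HF) = 0.001505 mol; n(F-) = 0.005379 mol.
By Henderson-Hasselbalch, pH = pKa + log([A^-]/[HA]) = 3.17 + log(0.005379/0.001505) = 3.17 + (+0.55) = 3.72.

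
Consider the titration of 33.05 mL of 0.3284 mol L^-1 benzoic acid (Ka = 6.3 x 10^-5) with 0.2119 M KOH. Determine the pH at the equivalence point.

8.66

n(C6H5COOH) = 0.3284 x 0.03305 = 0.01085 mol; V(KOH) at equivalence = 0.01085/0.2119 = 0.05122 L.
At equivalence all the acid is converted to C6H5COO-; total volume = 0.03305 + 0.05122 = 0.08427 L, so [C6H5COO-] = 0.01085/0.08427 = 0.1288 M.
Kb = Kw/Ka = 1.0e-14 / 6.3 x 10^-5 = 1.59e-10.
[OH^-] = sqrt(Kb x [C6H5COO-]) = sqrt(1.59e-10 x 0.1288) = 4.52e-6 M.
pOH = 5.34, so pH = 14.00 - 5.34 = 8.66.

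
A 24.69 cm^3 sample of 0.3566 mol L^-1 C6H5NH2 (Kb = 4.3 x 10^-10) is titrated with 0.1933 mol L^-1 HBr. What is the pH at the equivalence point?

n(C6H5NH2) = 0.3566 x 0.02469 = 0.008804 mol; V(HBr) at equivalence = 0.008804/0.1933 = 0.04555 L.
At equivalence the base is fully converted to C6H5NH3+; total volume = 0.07024 L, so [C6H5NH3+] = 0.008804/0.07024 = 0.1254 M.
Ka(C6H5NH3+) = Kw/Kb = 1.0e-14 / 4.3 x 10^-10 = 2.33e-5.
[H^+] = sqrt(Ka x [C6H5NH3+]) = sqrt(2.33e-5 x 0.1254) = 0.00171 M.
pH = -log(0.00171) = 2.77.

2.77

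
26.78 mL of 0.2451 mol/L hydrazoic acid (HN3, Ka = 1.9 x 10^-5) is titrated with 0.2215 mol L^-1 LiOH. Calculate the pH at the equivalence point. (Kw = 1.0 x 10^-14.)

n(HN3) = 0.2451 x 0.02678 = 0.006564 mol; V(LiOH) at equivalence = 0.006564/0.2215 = 0.02963 L.
At equivalence all the acid is converted to N3-; total volume = 0.02678 + 0.02963 = 0.05641 L, so [N3-] = 0.006564/0.05641 = 0.1164 M.
Kb = Kw/Ka = 1.0e-14 / 1.9 x 10^-5 = 5.26e-10.
[OH^-] = sqrt(Kb x [N3-]) = sqrt(5.26e-10 x 0.1164) = 7.83e-6 M.
pOH = 5.11, so pH = 14.00 - 5.11 = 8.89.

8.89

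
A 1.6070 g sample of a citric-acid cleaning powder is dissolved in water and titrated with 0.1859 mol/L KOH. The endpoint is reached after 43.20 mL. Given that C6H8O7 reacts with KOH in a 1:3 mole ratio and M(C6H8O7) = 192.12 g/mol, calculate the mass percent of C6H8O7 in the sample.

n(KOH) = 0.1859 x 0.04320 = 0.008031 mol.
n(C6H8O7) = 0.008031 / 3 = 0.002677 mol.
mass of C6H8O7 = 0.002677 x 192.12 = 0.5143 g.
% purity = 0.5143 / 1.6070 x 100 = 32.0%.

32.0%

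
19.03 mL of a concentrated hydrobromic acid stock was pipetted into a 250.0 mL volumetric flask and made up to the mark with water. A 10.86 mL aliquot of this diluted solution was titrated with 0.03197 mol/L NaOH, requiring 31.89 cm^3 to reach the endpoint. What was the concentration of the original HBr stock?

1.23 M

n(NaOH) = 0.03197 x 0.03189 = 0.001020 mol.
n(HBr) in the aliquot = 0.001020 mol.
[diluted HBr] = 0.001020 / 0.01086 = 0.09388 M.
Dilution factor = 250.0/19.03 = 13.14, so [stock] = 0.09388 x 13.14 = 1.23 M.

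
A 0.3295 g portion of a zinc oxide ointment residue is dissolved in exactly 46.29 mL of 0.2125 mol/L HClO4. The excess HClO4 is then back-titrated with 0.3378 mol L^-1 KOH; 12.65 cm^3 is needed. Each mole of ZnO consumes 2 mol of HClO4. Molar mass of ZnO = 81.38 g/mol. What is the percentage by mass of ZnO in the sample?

68.7%

Total n(HClO4) added = 0.2125 x 0.04629 = 0.009837 mol.
n(KOH) used = 0.3378 x 0.01265 = 0.004273 mol, which equals the excess n(HClO4).
So n(HClO4) consumed by the sample = 0.009837 - 0.004273 = 0.005563 mol.
n(ZnO) = 0.005563 / 2 = 0.002782 mol.
mass ZnO = 0.002782 x 81.38 = 0.2264 g, so %ZnO = 0.2264/0.3295 x 100 = 68.7%.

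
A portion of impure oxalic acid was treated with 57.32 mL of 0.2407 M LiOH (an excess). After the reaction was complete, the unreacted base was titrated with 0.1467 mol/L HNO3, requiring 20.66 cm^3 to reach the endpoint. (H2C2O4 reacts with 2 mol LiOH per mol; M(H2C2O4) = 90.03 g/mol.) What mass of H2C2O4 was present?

0.485 g

Total n(LiOH) added = 0.2407 x 0.05732 = 0.01380 mol.
n(HNO3) used = 0.1467 x 0.02066 = 0.003031 mol, which equals the excess n(LiOH).
So n(LiOH) consumed by the sample = 0.01380 - 0.003031 = 0.01077 mol.
n(H2C2O4) = 0.01077 / 2 = 0.005383 mol.
mass = 0.005383 mol x 90.03 g/mol = 0.485 g.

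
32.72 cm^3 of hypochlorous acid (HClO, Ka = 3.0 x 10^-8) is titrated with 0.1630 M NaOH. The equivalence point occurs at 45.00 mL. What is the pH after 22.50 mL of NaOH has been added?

7.52

22.50 mL is exactly half the equivalence volume (45.00/2), i.e. the half-equivalence point.
There, n(HA) = n(A^-), so pH = pKa = -log(3.0 x 10^-8) = 7.52.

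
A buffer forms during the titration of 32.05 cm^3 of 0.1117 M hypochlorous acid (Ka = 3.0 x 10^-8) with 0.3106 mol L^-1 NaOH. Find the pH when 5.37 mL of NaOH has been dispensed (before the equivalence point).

7.46

Initial n(HClO) = 0.1117 x 0.03205 = 0.003580 mol.
n(NaOH) added = 0.3106 x 0.005370 = 0.001668 mol, converting that many moles of HClO to ClO-.
Remaining n(HClO) = 0.001912 mol; n(ClO-) = 0.001668 mol.
By Henderson-Hasselbalch, pH = pKa + log([A^-]/[HA]) = 7.52 + log(0.001668/0.001912) = 7.52 + (-0.06) = 7.46.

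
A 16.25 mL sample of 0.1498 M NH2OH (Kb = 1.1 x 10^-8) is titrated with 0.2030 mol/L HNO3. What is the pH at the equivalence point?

3.55

n(NH2OH) = 0.1498 x 0.01625 = 0.002434 mol; V(HNO3) at equivalence = 0.002434/0.2030 = 0.01199 L.
At equivalence the base is fully converted to NH3OH+; total volume = 0.02824 L, so [NH3OH+] = 0.002434/0.02824 = 0.08619 M.
Ka(NH3OH+) = Kw/Kb = 1.0e-14 / 1.1 x 10^-8 = 9.09e-7.
[H^+] = sqrt(Ka x [NH3OH+]) = sqrt(9.09e-7 x 0.08619) = 0.000280 M.
pH = -log(0.000280) = 3.55.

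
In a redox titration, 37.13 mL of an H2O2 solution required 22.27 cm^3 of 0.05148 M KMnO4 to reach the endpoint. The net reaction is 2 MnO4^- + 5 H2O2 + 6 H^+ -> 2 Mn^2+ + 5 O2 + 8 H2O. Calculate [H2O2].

0.0772 M

n(KMnO4) = 0.05148 x 0.02227 = 0.001146 mol.
From the balanced equation, 2 mol KMnO4 reacts with 5 mol H2O2, so n(H2O2) = 0.001146 x 5/2 = 0.002866 mol.
[H2O2] = 0.002866 / 0.03713 L = 0.0772 M.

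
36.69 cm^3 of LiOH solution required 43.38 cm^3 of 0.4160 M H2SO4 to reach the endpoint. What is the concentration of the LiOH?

0.984 M

n(H2SO4) delivered = 0.4160 x 0.04338 = 0.01805 mol.
The reaction is 2 LiOH + 1 H2SO4, so n(LiOH) = 0.01805 x 2/1 = 0.03609 mol.
[LiOH] = 0.03609 mol / 0.03669 L = 0.984 M.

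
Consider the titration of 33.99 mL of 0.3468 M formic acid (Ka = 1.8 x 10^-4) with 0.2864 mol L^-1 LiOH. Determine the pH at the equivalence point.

8.47

n(HCOOH) = 0.3468 x 0.03399 = 0.01179 mol; V(LiOH) at equivalence = 0.01179/0.2864 = 0.04116 L.
At equivalence all the acid is converted to HCOO-; total volume = 0.03399 + 0.04116 = 0.07515 L, so [HCOO-] = 0.01179/0.07515 = 0.1569 M.
Kb = Kw/Ka = 1.0e-14 / 1.8 x 10^-4 = 5.56e-11.
[OH^-] = sqrt(Kb x [HCOO-]) = sqrt(5.56e-11 x 0.1569) = 2.95e-6 M.
pOH = 5.53, so pH = 14.00 - 5.53 = 8.47.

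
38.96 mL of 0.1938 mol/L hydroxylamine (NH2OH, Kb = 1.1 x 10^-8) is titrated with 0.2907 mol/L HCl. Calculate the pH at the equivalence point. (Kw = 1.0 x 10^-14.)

n(NH2OH) = 0.1938 x 0.03896 = 0.007550 mol; V(HCl) at equivalence = 0.007550/0.2907 = 0.02597 L.
At equivalence the base is fully converted to NH3OH+; total volume = 0.06493 L, so [NH3OH+] = 0.007550/0.06493 = 0.1163 M.
Ka(NH3OH+) = Kw/Kb = 1.0e-14 / 1.1 x 10^-8 = 9.09e-7.
[H^+] = sqrt(Ka x [NH3OH+]) = sqrt(9.09e-7 x 0.1163) = 0.000325 M.
pH = -log(0.000325) = 3.49.

3.49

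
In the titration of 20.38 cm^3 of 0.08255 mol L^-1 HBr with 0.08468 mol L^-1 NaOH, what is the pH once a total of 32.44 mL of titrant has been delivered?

n(acid) = 0.08255 x 0.02038 = 0.001682 mol; n(NaOH) added = 0.08468 x 0.03244 = 0.002747 mol.
Base is in excess by 0.002747 - 0.001682 = 0.001065 mol in a total volume of 0.05282 L.
[OH^-] = 0.001065/0.05282 = 0.02016 M, so pOH = 1.70 and pH = 14.00 - 1.70 = 12.30.

12.30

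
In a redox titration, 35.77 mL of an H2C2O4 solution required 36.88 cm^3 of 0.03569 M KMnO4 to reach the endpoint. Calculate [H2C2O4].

0.0920 M

n(KMnO4) = 0.03569 x 0.03688 = 0.001316 mol.
From the balanced equation, 2 mol KMnO4 reacts with 5 mol H2C2O4, so n(H2C2O4) = 0.001316 x 5/2 = 0.003291 mol.
[H2C2O4] = 0.003291 / 0.03577 L = 0.0920 M.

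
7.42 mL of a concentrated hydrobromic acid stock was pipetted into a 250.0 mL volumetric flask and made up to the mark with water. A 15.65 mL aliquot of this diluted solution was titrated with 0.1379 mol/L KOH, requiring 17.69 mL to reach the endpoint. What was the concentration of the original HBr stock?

n(KOH) = 0.1379 x 0.01769 = 0.002439 mol.
n(HBr) in the aliquot = 0.002439 mol.
[diluted HBr] = 0.002439 / 0.01565 = 0.1559 M.
Dilution factor = 250.0/7.420 = 33.69, so [stock] = 0.1559 x 33.69 = 5.25 M.

5.25 M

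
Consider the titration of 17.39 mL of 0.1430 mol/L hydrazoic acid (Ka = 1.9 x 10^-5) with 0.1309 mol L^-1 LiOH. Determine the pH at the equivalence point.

8.78

n(HN3) = 0.1430 x 0.01739 = 0.002487 mol; V(LiOH) at equivalence = 0.002487/0.1309 = 0.01900 L.
At equivalence all the acid is converted to N3-; total volume = 0.01739 + 0.01900 = 0.03639 L, so [N3-] = 0.002487/0.03639 = 0.06834 M.
Kb = Kw/Ka = 1.0e-14 / 1.9 x 10^-5 = 5.26e-10.
[OH^-] = sqrt(Kb x [N3-]) = sqrt(5.26e-10 x 0.06834) = 6.00e-6 M.
pOH = 5.22, so pH = 14.00 - 5.22 = 8.78.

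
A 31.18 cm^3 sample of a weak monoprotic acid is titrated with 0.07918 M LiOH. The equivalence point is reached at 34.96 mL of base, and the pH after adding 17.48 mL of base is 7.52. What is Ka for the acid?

17.48 mL is half of the equivalence volume, so this is the half-equivalence point where [HA] = [A^-].
At half-equivalence pH = pKa, so pKa = 7.52.
Ka = 10^(-7.52) = 3.0 x 10^-8.

3.0 x 10^-8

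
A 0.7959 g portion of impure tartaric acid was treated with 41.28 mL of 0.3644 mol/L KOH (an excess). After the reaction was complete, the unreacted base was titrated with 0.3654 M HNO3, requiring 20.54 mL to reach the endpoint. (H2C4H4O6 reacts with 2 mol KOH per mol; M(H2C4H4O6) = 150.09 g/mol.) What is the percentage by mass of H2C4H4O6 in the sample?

Total n(KOH) added = 0.3644 x 0.04128 = 0.01504 mol.
n(HNO3) used = 0.3654 x 0.02054 = 0.007505 mol, which equals the excess n(KOH).
So n(KOH) consumed by the sample = 0.01504 - 0.007505 = 0.007537 mol.
n(H2C4H4O6) = 0.007537 / 2 = 0.003769 mol.
mass H2C4H4O6 = 0.003769 x 150.09 = 0.5656 g, so %H2C4H4O6 = 0.5656/0.7959 x 100 = 71.1%.

71.1%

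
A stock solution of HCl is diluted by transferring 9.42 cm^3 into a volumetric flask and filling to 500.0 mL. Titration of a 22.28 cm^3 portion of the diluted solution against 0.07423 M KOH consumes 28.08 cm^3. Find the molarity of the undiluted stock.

n(KOH) = 0.07423 x 0.02808 = 0.002084 mol.
n(HCl) in the aliquot = 0.002084 mol.
[diluted HCl] = 0.002084 / 0.02228 = 0.09355 M.
Dilution factor = 500.0/9.420 = 53.08, so [stock] = 0.09355 x 53.08 = 4.97 M.

4.97 M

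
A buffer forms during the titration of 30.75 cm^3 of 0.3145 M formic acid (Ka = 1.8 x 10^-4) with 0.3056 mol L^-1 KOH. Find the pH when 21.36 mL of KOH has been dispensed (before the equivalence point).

4.06

Initial n(HCOOH) = 0.3145 x 0.03075 = 0.009671 mol.
n(KOH) added = 0.3056 x 0.02136 = 0.006528 mol, converting that many moles of HCOOH to HCOO-.
Remaining n(HCOOH) = 0.003143 mol; n(HCOO-) = 0.006528 mol.
By Henderson-Hasselbalch, pH = pKa + log([A^-]/[HA]) = 3.74 + log(0.006528/0.003143) = 3.74 + (+0.32) = 4.06.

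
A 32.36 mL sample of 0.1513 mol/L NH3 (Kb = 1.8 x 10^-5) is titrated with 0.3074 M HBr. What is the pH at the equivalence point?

5.12

n(NH3) = 0.1513 x 0.03236 = 0.004896 mol; V(HBr) at equivalence = 0.004896/0.3074 = 0.01593 L.
At equivalence the base is fully converted to NH4+; total volume = 0.04829 L, so [NH4+] = 0.004896/0.04829 = 0.1014 M.
Ka(NH4+) = Kw/Kb = 1.0e-14 / 1.8 x 10^-5 = 5.56e-10.
[H^+] = sqrt(Ka x [NH4+]) = sqrt(5.56e-10 x 0.1014) = 7.51e-6 M.
pH = -log(7.51e-6) = 5.12.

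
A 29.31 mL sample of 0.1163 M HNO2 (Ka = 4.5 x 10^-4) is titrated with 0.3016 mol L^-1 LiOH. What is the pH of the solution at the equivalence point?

n(HNO2) = 0.1163 x 0.02931 = 0.003409 mol; V(LiOH) at equivalence = 0.003409/0.3016 = 0.01130 L.
At equivalence all the acid is converted to NO2-; total volume = 0.02931 + 0.01130 = 0.04061 L, so [NO2-] = 0.003409/0.04061 = 0.08393 M.
Kb = Kw/Ka = 1.0e-14 / 4.5 x 10^-4 = 2.22e-11.
[OH^-] = sqrt(Kb x [NO2-]) = sqrt(2.22e-11 x 0.08393) = 1.37e-6 M.
pOH = 5.86, so pH = 14.00 - 5.86 = 8.14.

8.14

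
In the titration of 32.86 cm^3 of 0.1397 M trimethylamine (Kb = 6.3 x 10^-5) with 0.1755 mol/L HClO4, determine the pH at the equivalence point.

5.45

n((CH3)3N) = 0.1397 x 0.03286 = 0.004591 mol; V(HClO4) at equivalence = 0.004591/0.1755 = 0.02616 L.
At equivalence the base is fully converted to (CH3)3NH+; total volume = 0.05902 L, so [(CH3)3NH+] = 0.004591/0.05902 = 0.07778 M.
Ka((CH3)3NH+) = Kw/Kb = 1.0e-14 / 6.3 x 10^-5 = 1.59e-10.
[H^+] = sqrt(Ka x [(CH3)3NH+]) = sqrt(1.59e-10 x 0.07778) = 3.51e-6 M.
pH = -log(3.51e-6) = 5.45.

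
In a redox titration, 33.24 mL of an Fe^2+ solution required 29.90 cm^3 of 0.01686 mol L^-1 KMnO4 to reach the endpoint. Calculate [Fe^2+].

n(KMnO4) = 0.01686 x 0.02990 = 0.0005041 mol.
From the balanced equation, 1 mol KMnO4 reacts with 5 mol Fe^2+, so n(Fe^2+) = 0.0005041 x 5/1 = 0.002521 mol.
[Fe^2+] = 0.002521 / 0.03324 L = 0.0758 M.

0.0758 M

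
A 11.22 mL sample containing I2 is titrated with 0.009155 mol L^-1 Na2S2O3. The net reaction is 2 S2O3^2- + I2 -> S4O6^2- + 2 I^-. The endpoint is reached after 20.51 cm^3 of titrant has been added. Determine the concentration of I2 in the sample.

0.00837 M

n(Na2S2O3) = 0.009155 x 0.02051 = 0.0001878 mol.
From the balanced equation, 2 mol Na2S2O3 reacts with 1 mol I2, so n(I2) = 0.0001878 x 1/2 = 9.388e-5 mol.
[I2] = 9.388e-5 / 0.01122 L = 0.00837 M.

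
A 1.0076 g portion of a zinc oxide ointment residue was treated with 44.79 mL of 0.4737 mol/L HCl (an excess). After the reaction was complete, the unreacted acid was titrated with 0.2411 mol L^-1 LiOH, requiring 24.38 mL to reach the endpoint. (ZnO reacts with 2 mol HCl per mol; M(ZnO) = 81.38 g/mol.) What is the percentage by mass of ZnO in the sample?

Total n(HCl) added = 0.4737 x 0.04479 = 0.02122 mol.
n(LiOH) used = 0.2411 x 0.02438 = 0.005878 mol, which equals the excess n(HCl).
So n(HCl) consumed by the sample = 0.02122 - 0.005878 = 0.01534 mol.
n(ZnO) = 0.01534 / 2 = 0.007670 mol.
mass ZnO = 0.007670 x 81.38 = 0.6241 g, so %ZnO = 0.6241/1.0076 x 100 = 61.9%.

61.9%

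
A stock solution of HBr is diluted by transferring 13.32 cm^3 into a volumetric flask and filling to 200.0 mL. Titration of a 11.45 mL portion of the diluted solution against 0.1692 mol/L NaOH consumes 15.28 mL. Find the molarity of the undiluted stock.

3.39 M

n(NaOH) = 0.1692 x 0.01528 = 0.002585 mol.
n(HBr) in the aliquot = 0.002585 mol.
[diluted HBr] = 0.002585 / 0.01145 = 0.2258 M.
Dilution factor = 200.0/13.32 = 15.02, so [stock] = 0.2258 x 15.02 = 3.39 M.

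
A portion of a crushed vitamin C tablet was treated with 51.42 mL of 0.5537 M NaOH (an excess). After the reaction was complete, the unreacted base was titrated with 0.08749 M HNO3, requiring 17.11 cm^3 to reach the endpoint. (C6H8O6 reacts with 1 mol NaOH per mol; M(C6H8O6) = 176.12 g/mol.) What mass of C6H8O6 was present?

Total n(NaOH) added = 0.5537 x 0.05142 = 0.02847 mol.
n(HNO3) used = 0.08749 x 0.01711 = 0.001497 mol, which equals the excess n(NaOH).
So n(NaOH) consumed by the sample = 0.02847 - 0.001497 = 0.02697 mol.
n(C6H8O6) = 0.02697 / 1 = 0.02697 mol.
mass = 0.02697 mol x 176.12 g/mol = 4.75 g.

4.75 g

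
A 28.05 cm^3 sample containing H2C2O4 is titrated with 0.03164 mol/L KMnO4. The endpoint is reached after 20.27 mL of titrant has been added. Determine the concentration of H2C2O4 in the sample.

n(KMnO4) = 0.03164 x 0.02027 = 0.0006413 mol.
From the balanced equation, 2 mol KMnO4 reacts with 5 mol H2C2O4, so n(H2C2O4) = 0.0006413 x 5/2 = 0.001603 mol.
[H2C2O4] = 0.001603 / 0.02805 L = 0.0572 M.

0.0572 M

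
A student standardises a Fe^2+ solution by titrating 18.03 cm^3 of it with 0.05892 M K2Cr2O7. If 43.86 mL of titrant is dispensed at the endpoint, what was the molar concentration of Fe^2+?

0.860 M

n(K2Cr2O7) = 0.05892 x 0.04386 = 0.002584 mol.
From the balanced equation, 1 mol K2Cr2O7 reacts with 6 mol Fe^2+, so n(Fe^2+) = 0.002584 x 6/1 = 0.01551 mol.
[Fe^2+] = 0.01551 / 0.01803 L = 0.860 M.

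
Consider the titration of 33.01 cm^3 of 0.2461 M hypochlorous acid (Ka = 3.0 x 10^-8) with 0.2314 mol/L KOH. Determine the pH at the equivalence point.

10.30

n(HClO) = 0.2461 x 0.03301 = 0.008124 mol; V(KOH) at equivalence = 0.008124/0.2314 = 0.03511 L.
At equivalence all the acid is converted to ClO-; total volume = 0.03301 + 0.03511 = 0.06812 L, so [ClO-] = 0.008124/0.06812 = 0.1193 M.
Kb = Kw/Ka = 1.0e-14 / 3.0 x 10^-8 = 3.33e-7.
[OH^-] = sqrt(Kb x [ClO-]) = sqrt(3.33e-7 x 0.1193) = 0.000199 M.
pOH = 3.70, so pH = 14.00 - 3.70 = 10.30.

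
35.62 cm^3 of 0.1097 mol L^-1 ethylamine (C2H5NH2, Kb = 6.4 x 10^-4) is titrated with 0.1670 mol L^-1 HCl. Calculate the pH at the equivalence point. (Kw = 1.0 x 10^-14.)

n(C2H5NH2) = 0.1097 x 0.03562 = 0.003908 mol; V(HCl) at equivalence = 0.003908/0.1670 = 0.02340 L.
At equivalence the base is fully converted to C2H5NH3+; total volume = 0.05902 L, so [C2H5NH3+] = 0.003908/0.05902 = 0.06621 M.
Ka(C2H5NH3+) = Kw/Kb = 1.0e-14 / 6.4 x 10^-4 = 1.56e-11.
[H^+] = sqrt(Ka x [C2H5NH3+]) = sqrt(1.56e-11 x 0.06621) = 1.02e-6 M.
pH = -log(1.02e-6) = 5.99.

5.99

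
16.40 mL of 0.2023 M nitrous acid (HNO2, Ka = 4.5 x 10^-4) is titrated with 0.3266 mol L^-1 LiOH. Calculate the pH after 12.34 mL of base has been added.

12.39

n(acid) = 0.2023 x 0.01640 = 0.003318 mol; n(LiOH) added = 0.3266 x 0.01234 = 0.004030 mol.
Base is in excess by 0.004030 - 0.003318 = 0.0007125 mol in a total volume of 0.02874 L.
[OH^-] = 0.0007125/0.02874 = 0.02479 M, so pOH = 1.61 and pH = 14.00 - 1.61 = 12.39.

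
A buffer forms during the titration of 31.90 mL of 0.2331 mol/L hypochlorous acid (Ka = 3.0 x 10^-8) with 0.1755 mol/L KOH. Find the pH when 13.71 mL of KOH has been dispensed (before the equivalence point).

Initial n(HClO) = 0.2331 x 0.03190 = 0.007436 mol.
n(KOH) added = 0.1755 x 0.01371 = 0.002406 mol, converting that many moles of HClO to ClO-.
Remaining n(HClO) = 0.005030 mol; n(ClO-) = 0.002406 mol.
By Henderson-Hasselbalch, pH = pKa + log([A^-]/[HA]) = 7.52 + log(0.002406/0.005030) = 7.52 + (-0.32) = 7.20.

7.20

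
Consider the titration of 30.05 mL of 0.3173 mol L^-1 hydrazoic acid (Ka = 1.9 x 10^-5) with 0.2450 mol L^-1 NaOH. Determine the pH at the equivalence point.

n(HN3) = 0.3173 x 0.03005 = 0.009535 mol; V(NaOH) at equivalence = 0.009535/0.2450 = 0.03892 L.
At equivalence all the acid is converted to N3-; total volume = 0.03005 + 0.03892 = 0.06897 L, so [N3-] = 0.009535/0.06897 = 0.1383 M.
Kb = Kw/Ka = 1.0e-14 / 1.9 x 10^-5 = 5.26e-10.
[OH^-] = sqrt(Kb x [N3-]) = sqrt(5.26e-10 x 0.1383) = 8.53e-6 M.
pOH = 5.07, so pH = 14.00 - 5.07 = 8.93.

8.93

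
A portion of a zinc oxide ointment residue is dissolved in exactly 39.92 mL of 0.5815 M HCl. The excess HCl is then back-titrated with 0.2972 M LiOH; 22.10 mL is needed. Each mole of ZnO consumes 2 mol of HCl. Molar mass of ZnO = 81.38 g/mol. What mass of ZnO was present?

0.677 g

Total n(HCl) added = 0.5815 x 0.03992 = 0.02321 mol.
n(LiOH) used = 0.2972 x 0.02210 = 0.006568 mol, which equals the excess n(HCl).
So n(HCl) consumed by the sample = 0.02321 - 0.006568 = 0.01665 mol.
n(ZnO) = 0.01665 / 2 = 0.008323 mol.
mass = 0.008323 mol x 81.38 g/mol = 0.677 g.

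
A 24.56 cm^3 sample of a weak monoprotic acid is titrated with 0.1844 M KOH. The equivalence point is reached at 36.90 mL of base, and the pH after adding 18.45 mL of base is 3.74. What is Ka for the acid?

18.45 mL is half of the equivalence volume, so this is the half-equivalence point where [HA] = [A^-].
At half-equivalence pH = pKa, so pKa = 3.74.
Ka = 10^(-3.74) = 1.8 x 10^-4.

1.8 x 10^-4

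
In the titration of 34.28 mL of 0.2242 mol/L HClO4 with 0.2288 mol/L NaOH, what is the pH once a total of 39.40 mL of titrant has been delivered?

n(acid) = 0.2242 x 0.03428 = 0.007686 mol; n(NaOH) added = 0.2288 x 0.03940 = 0.009015 mol.
Base is in excess by 0.009015 - 0.007686 = 0.001329 mol in a total volume of 0.07368 L.
[OH^-] = 0.001329/0.07368 = 0.01804 M, so pOH = 1.74 and pH = 14.00 - 1.74 = 12.26.

12.26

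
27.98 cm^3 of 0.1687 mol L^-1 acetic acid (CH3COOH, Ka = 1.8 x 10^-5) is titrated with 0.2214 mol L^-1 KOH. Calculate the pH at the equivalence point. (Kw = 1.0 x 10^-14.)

8.86

n(CH3COOH) = 0.1687 x 0.02798 = 0.004720 mol; V(KOH) at equivalence = 0.004720/0.2214 = 0.02132 L.
At equivalence all the acid is converted to CH3COO-; total volume = 0.02798 + 0.02132 = 0.04930 L, so [CH3COO-] = 0.004720/0.04930 = 0.09575 M.
Kb = Kw/Ka = 1.0e-14 / 1.8 x 10^-5 = 5.56e-10.
[OH^-] = sqrt(Kb x [CH3COO-]) = sqrt(5.56e-10 x 0.09575) = 7.29e-6 M.
pOH = 5.14, so pH = 14.00 - 5.14 = 8.86.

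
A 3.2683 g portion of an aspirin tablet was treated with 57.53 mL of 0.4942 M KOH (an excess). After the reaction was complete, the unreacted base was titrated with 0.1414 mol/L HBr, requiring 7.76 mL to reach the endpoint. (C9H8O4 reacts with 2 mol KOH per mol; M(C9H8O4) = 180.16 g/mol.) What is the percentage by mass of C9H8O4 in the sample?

75.3%

Total n(KOH) added = 0.4942 x 0.05753 = 0.02843 mol.
n(HBr) used = 0.1414 x 0.007760 = 0.001097 mol, which equals the excess n(KOH).
So n(KOH) consumed by the sample = 0.02843 - 0.001097 = 0.02733 mol.
n(C9H8O4) = 0.02733 / 2 = 0.01367 mol.
mass C9H8O4 = 0.01367 x 180.16 = 2.462 g, so %C9H8O4 = 2.462/3.2683 x 100 = 75.3%.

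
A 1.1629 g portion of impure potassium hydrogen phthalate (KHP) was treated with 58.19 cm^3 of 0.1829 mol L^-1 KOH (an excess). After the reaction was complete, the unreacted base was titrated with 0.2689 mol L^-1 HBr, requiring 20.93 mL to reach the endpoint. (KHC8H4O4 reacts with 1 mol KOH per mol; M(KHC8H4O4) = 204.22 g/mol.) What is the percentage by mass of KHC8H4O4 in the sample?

Total n(KOH) added = 0.1829 x 0.05819 = 0.01064 mol.
n(HBr) used = 0.2689 x 0.02093 = 0.005628 mol, which equals the excess n(KOH).
So n(KOH) consumed by the sample = 0.01064 - 0.005628 = 0.005015 mol.
n(KHC8H4O4) = 0.005015 / 1 = 0.005015 mol.
mass KHC8H4O4 = 0.005015 x 204.22 = 1.024 g, so %KHC8H4O4 = 1.024/1.1629 x 100 = 88.1%.

88.1%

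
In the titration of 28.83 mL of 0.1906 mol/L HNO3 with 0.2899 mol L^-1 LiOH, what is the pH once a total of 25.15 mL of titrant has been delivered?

12.52

n(acid) = 0.1906 x 0.02883 = 0.005495 mol; n(LiOH) added = 0.2899 x 0.02515 = 0.007291 mol.
Base is in excess by 0.007291 - 0.005495 = 0.001796 mol in a total volume of 0.05398 L.
[OH^-] = 0.001796/0.05398 = 0.03327 M, so pOH = 1.48 and pH = 14.00 - 1.48 = 12.52.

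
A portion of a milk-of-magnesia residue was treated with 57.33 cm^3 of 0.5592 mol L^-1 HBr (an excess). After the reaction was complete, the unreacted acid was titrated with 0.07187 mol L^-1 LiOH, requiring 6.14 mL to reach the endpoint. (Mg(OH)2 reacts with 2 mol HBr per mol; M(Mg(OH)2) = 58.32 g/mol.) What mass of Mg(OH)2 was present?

0.922 g

Total n(HBr) added = 0.5592 x 0.05733 = 0.03206 mol.
n(LiOH) used = 0.07187 x 0.006140 = 0.0004413 mol, which equals the excess n(HBr).
So n(HBr) consumed by the sample = 0.03206 - 0.0004413 = 0.03162 mol.
n(Mg(OH)2) = 0.03162 / 2 = 0.01581 mol.
mass = 0.01581 mol x 58.32 g/mol = 0.922 g.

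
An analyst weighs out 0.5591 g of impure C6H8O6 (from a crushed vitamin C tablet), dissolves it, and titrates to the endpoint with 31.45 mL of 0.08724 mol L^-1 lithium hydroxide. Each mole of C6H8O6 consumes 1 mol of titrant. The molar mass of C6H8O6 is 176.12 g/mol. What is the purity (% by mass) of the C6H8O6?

n(LiOH) = 0.08724 x 0.03145 = 0.002744 mol.
n(C6H8O6) = 0.002744 / 1 = 0.002744 mol.
mass of C6H8O6 = 0.002744 x 176.12 = 0.4832 g.
% purity = 0.4832 / 0.5591 x 100 = 86.4%.

86.4%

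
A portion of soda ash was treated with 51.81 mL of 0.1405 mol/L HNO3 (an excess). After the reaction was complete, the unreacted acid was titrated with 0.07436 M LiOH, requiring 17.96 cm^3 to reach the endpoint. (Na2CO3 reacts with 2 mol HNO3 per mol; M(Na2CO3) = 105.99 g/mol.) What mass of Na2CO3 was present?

0.315 g

Total n(HNO3) added = 0.1405 x 0.05181 = 0.007279 mol.
n(LiOH) used = 0.07436 x 0.01796 = 0.001336 mol, which equals the excess n(HNO3).
So n(HNO3) consumed by the sample = 0.007279 - 0.001336 = 0.005944 mol.
n(Na2CO3) = 0.005944 / 2 = 0.002972 mol.
mass = 0.002972 mol x 105.99 g/mol = 0.315 g.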